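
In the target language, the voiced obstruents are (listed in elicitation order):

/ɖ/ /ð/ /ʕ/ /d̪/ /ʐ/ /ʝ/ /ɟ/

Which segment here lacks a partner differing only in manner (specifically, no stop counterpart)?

/ʕ/

Dental: /d̪/ ~ /ð/
Retroflex: /ɖ/ ~ /ʐ/
Palatal: /ɟ/ ~ /ʝ/
Pharyngeal: only /ʕ/ (fricative); no stop partner.
So /ʕ/ is the unpaired segment.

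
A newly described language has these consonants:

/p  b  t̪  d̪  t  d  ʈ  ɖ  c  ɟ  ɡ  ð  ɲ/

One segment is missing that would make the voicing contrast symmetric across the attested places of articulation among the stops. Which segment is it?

Voiceless: /p/ (bilabial), /t̪/ (dental), /t/ (alveolar), /ʈ/ (retroflex), /c/ (palatal).
Voiced: /b/ (bilabial), /d̪/ (dental), /d/ (alveolar), /ɖ/ (retroflex), /ɟ/ (palatal), /ɡ/ (velar).
The velar row has no voiceless member, so the gap is the voiceless velar stop /k/.

/k/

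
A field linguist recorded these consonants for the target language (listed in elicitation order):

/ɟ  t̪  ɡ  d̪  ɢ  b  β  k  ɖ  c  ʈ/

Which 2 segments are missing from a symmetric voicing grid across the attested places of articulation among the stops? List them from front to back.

/p/, /q/

place of articulation  voiceless  voiced  
bilabial          —         b       
dental            t̪        d̪      
retroflex         ʈ         ɖ       
palatal           c         ɟ       
velar             k         ɡ       
uvular            —         ɢ       
Gaps, from front to back: bilabial lacks voiceless (/p/); uvular lacks voiceless (/q/).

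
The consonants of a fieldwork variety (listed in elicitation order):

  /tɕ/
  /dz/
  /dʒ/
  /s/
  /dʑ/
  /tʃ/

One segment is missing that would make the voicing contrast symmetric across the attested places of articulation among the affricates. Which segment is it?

alveolar: voiceless —, voiced /dz/.
postalveolar: voiceless /tʃ/, voiced /dʒ/.
alveolo-palatal: voiceless /tɕ/, voiced /dʑ/.
The alveolar row has no voiceless member, so the gap is the voiceless alveolar affricate /ts/.

/ts/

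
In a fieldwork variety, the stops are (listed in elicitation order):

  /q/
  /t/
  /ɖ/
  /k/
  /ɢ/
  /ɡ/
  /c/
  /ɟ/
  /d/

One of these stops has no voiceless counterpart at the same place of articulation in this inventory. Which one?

Alveolar: /t/ ~ /d/
Palatal: /c/ ~ /ɟ/
Velar: /k/ ~ /ɡ/
Uvular: /q/ ~ /ɢ/
Retroflex: only /ɖ/ (voiced); no voiceless partner.
So /ɖ/ is the unpaired segment.

/ɖ/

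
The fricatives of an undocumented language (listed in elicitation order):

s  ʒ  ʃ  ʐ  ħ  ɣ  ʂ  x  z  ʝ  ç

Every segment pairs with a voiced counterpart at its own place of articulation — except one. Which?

Alveolar: /s/ ~ /z/
Postalveolar: /ʃ/ ~ /ʒ/
Retroflex: /ʂ/ ~ /ʐ/
Palatal: /ç/ ~ /ʝ/
Velar: /x/ ~ /ɣ/
Pharyngeal: only /ħ/ (voiceless); no voiced partner.
So /ħ/ is the unpaired segment.

/ħ/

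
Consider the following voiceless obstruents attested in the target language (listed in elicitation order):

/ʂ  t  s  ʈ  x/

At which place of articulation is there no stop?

velar

alveolar: stop /t/, fricative /s/.
retroflex: stop /ʈ/, fricative /ʂ/.
velar: stop —, fricative /x/.
Every place of articulation has a stop member except velar, where /k/ would be expected.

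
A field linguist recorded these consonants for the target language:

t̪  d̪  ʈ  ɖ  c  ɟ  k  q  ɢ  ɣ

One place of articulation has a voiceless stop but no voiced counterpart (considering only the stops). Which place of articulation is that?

dental: voiceless /t̪/, voiced /d̪/.
retroflex: voiceless /ʈ/, voiced /ɖ/.
palatal: voiceless /c/, voiced /ɟ/.
velar: voiceless /k/, voiced —.
uvular: voiceless /q/, voiced /ɢ/.
Every place of articulation has a voiced member except velar, where /ɡ/ would be expected.

velar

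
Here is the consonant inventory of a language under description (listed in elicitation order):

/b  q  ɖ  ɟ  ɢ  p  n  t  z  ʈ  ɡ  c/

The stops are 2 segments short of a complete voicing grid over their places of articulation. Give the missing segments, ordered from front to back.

/d/, /k/

Voiceless: /p/ (bilabial), /t/ (alveolar), /ʈ/ (retroflex), /c/ (palatal), /q/ (uvular).
Voiced: /b/ (bilabial), /ɖ/ (retroflex), /ɟ/ (palatal), /ɡ/ (velar), /ɢ/ (uvular).
Gaps, from front to back: alveolar lacks voiced (/d/); velar lacks voiceless (/k/).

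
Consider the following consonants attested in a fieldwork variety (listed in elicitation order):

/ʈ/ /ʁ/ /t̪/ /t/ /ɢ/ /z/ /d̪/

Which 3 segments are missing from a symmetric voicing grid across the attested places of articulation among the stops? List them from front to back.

Voiceless: /t̪/ (dental), /t/ (alveolar), /ʈ/ (retroflex).
Voiced: /d̪/ (dental), /ɢ/ (uvular).
Gaps, from front to back: alveolar lacks voiced (/d/); retroflex lacks voiced (/ɖ/); uvular lacks voiceless (/q/).

/d/, /ɖ/, /q/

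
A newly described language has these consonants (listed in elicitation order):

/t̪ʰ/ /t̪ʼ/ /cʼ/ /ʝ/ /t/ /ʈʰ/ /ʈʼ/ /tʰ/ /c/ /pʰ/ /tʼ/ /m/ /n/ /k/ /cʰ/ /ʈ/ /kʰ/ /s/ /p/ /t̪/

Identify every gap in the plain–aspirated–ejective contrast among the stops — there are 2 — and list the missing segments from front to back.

/pʼ/, /kʼ/

place of articulation  plain     aspirated  ejective
bilabial          p         pʰ        —       
dental            t̪        t̪ʰ       t̪ʼ     
alveolar          t         tʰ        tʼ      
retroflex         ʈ         ʈʰ        ʈʼ      
palatal           c         cʰ        cʼ      
velar             k         kʰ        —       
Gaps, from front to back: bilabial lacks ejective (/pʼ/); velar lacks ejective (/kʼ/).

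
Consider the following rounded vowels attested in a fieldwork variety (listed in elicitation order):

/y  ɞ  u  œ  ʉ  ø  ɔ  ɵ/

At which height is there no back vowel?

high-mid

height            front     central   back    
high              y         ʉ         u       
high-mid          ø         ɵ         —       
low-mid           œ         ɞ         ɔ       
Every height has a back member except high-mid, where /o/ would be expected.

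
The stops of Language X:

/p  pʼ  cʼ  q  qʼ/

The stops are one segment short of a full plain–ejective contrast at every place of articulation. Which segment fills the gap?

Plain: /p/ (bilabial), /q/ (uvular).
Ejective: /pʼ/ (bilabial), /cʼ/ (palatal), /qʼ/ (uvular).
The palatal row has no plain member, so the gap is the plain palatal stop /c/.

/c/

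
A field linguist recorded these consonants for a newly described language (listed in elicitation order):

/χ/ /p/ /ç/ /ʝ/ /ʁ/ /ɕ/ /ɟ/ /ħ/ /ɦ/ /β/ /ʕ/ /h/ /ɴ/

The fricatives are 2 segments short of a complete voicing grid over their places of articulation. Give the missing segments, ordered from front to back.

/ɸ/, /ʑ/

place of articulation  voiceless  voiced  
bilabial          —         β       
alveolo-palatal   ɕ         —       
palatal           ç         ʝ       
uvular            χ         ʁ       
pharyngeal        ħ         ʕ       
glottal           h         ɦ       
Gaps, from front to back: bilabial lacks voiceless (/ɸ/); alveolo-palatal lacks voiced (/ʑ/).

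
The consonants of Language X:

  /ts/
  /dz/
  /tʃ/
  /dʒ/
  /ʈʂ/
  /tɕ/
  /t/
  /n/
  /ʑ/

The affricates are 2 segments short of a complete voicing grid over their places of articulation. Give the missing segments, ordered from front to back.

/ɖʐ/, /dʑ/

place of articulation  voiceless  voiced  
alveolar          ts        dz      
postalveolar      tʃ        dʒ      
retroflex         ʈʂ        —       
alveolo-palatal   tɕ        —       
Gaps, from front to back: retroflex lacks voiced (/ɖʐ/); alveolo-palatal lacks voiced (/dʑ/).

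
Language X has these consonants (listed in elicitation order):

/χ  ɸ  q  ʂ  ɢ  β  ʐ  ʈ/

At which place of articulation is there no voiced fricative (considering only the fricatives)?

Voiceless: /ɸ/ (bilabial), /ʂ/ (retroflex), /χ/ (uvular).
Voiced: /β/ (bilabial), /ʐ/ (retroflex).
Every place of articulation has a voiced member except uvular, where /ʁ/ would be expected.

uvular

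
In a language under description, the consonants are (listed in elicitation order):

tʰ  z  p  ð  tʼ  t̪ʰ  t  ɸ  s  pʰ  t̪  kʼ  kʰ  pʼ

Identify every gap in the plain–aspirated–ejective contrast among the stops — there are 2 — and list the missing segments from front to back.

place of articulation  plain     aspirated  ejective
bilabial          p         pʰ        pʼ      
dental            t̪        t̪ʰ       —       
alveolar          t         tʰ        tʼ      
velar             —         kʰ        kʼ      
Gaps, from front to back: dental lacks ejective (/t̪ʼ/); velar lacks plain (/k/).

/t̪ʼ/, /k/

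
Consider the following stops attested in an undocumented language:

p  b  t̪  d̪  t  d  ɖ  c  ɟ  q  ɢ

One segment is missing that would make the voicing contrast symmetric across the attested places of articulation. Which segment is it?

bilabial: voiceless /p/, voiced /b/.
dental: voiceless /t̪/, voiced /d̪/.
alveolar: voiceless /t/, voiced /d/.
retroflex: voiceless —, voiced /ɖ/.
palatal: voiceless /c/, voiced /ɟ/.
uvular: voiceless /q/, voiced /ɢ/.
The retroflex row has no voiceless member, so the gap is the voiceless retroflex stop /ʈ/.

/ʈ/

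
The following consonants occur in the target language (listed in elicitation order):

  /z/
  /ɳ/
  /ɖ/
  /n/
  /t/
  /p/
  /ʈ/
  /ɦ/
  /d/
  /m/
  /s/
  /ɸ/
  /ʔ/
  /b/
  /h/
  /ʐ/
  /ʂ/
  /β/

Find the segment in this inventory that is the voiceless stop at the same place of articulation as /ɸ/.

/ɸ/ is a voiceless bilabial fricative.
The voiceless stop at the same place is a voiceless bilabial stop — in this inventory, /p/.

/p/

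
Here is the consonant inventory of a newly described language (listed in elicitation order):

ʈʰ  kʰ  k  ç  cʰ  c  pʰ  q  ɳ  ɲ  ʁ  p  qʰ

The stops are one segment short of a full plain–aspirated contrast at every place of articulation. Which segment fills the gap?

/ʈ/

place of articulation  plain     aspirated
bilabial          p         pʰ      
retroflex         —         ʈʰ      
palatal           c         cʰ      
velar             k         kʰ      
uvular            q         qʰ      
The retroflex row has no plain member, so the gap is the plain retroflex stop /ʈ/.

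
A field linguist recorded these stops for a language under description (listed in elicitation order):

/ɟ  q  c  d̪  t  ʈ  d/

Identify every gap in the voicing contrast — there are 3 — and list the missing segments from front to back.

place of articulation  voiceless  voiced  
dental            —         d̪      
alveolar          t         d       
retroflex         ʈ         —       
palatal           c         ɟ       
uvular            q         —       
Gaps, from front to back: dental lacks voiceless (/t̪/); retroflex lacks voiced (/ɖ/); uvular lacks voiced (/ɢ/).

/t̪/, /ɖ/, /ɢ/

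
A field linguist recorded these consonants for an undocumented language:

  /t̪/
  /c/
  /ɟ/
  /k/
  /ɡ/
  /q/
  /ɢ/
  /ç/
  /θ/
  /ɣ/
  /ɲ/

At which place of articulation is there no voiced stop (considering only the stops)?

Voiceless: /t̪/ (dental), /c/ (palatal), /k/ (velar), /q/ (uvular).
Voiced: /ɟ/ (palatal), /ɡ/ (velar), /ɢ/ (uvular).
Every place of articulation has a voiced member except dental, where /d̪/ would be expected.

dental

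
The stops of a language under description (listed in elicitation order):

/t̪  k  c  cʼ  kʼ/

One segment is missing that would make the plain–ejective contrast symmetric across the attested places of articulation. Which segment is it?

dental: plain /t̪/, ejective —.
palatal: plain /c/, ejective /cʼ/.
velar: plain /k/, ejective /kʼ/.
The dental row has no ejective member, so the gap is the ejective dental stop /t̪ʼ/.

/t̪ʼ/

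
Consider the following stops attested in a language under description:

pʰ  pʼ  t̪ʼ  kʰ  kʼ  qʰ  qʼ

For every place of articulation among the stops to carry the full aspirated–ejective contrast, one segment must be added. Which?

place of articulation  aspirated  ejective
bilabial          pʰ        pʼ      
dental            —         t̪ʼ     
velar             kʰ        kʼ      
uvular            qʰ        qʼ      
The dental row has no aspirated member, so the gap is the aspirated dental stop /t̪ʰ/.

/t̪ʰ/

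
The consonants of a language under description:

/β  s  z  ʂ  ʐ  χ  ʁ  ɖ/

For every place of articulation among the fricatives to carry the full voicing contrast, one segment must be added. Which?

Voiceless: /s/ (alveolar), /ʂ/ (retroflex), /χ/ (uvular).
Voiced: /β/ (bilabial), /z/ (alveolar), /ʐ/ (retroflex), /ʁ/ (uvular).
The bilabial row has no voiceless member, so the gap is the voiceless bilabial fricative /ɸ/.

/ɸ/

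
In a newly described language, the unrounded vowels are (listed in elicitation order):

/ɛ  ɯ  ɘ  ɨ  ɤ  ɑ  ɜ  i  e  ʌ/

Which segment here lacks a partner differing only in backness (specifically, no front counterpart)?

High: /i/ ~ /ɨ/ ~ /ɯ/
High-mid: /e/ ~ /ɘ/ ~ /ɤ/
Low-mid: /ɛ/ ~ /ɜ/ ~ /ʌ/
Low: only /ɑ/ (back); no front partner.
So /ɑ/ is the unpaired segment.

/ɑ/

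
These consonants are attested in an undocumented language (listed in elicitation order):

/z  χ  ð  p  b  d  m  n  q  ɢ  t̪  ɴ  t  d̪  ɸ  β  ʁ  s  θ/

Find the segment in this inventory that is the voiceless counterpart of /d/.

/t/

/d/ is a voiced alveolar stop.
The voiceless counterpart is a voiceless alveolar stop — in this inventory, /t/.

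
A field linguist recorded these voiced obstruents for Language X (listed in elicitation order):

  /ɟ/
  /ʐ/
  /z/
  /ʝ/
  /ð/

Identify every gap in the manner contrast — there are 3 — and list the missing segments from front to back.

/d̪/, /d/, /ɖ/

dental: stop —, fricative /ð/.
alveolar: stop —, fricative /z/.
retroflex: stop —, fricative /ʐ/.
palatal: stop /ɟ/, fricative /ʝ/.
Gaps, from front to back: dental lacks stop (/d̪/); alveolar lacks stop (/d/); retroflex lacks stop (/ɖ/).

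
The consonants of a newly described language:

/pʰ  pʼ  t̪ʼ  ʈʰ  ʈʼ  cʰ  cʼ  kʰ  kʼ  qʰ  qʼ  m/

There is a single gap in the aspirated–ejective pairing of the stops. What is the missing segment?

place of articulation  aspirated  ejective
bilabial          pʰ        pʼ      
dental            —         t̪ʼ     
retroflex         ʈʰ        ʈʼ      
palatal           cʰ        cʼ      
velar             kʰ        kʼ      
uvular            qʰ        qʼ      
The dental row has no aspirated member, so the gap is the aspirated dental stop /t̪ʰ/.

/t̪ʰ/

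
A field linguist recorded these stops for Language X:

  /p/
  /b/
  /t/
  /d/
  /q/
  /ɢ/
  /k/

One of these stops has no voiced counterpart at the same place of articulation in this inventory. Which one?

/k/

Bilabial: /p/ ~ /b/
Alveolar: /t/ ~ /d/
Uvular: /q/ ~ /ɢ/
Velar: only /k/ (voiceless); no voiced partner.
So /k/ is the unpaired segment.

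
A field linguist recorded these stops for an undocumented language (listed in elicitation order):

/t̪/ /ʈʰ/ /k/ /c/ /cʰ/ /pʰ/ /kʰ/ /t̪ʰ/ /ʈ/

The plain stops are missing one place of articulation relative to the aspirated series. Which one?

bilabial

bilabial: plain —, aspirated /pʰ/.
dental: plain /t̪/, aspirated /t̪ʰ/.
retroflex: plain /ʈ/, aspirated /ʈʰ/.
palatal: plain /c/, aspirated /cʰ/.
velar: plain /k/, aspirated /kʰ/.
Every place of articulation has a plain member except bilabial, where /p/ would be expected.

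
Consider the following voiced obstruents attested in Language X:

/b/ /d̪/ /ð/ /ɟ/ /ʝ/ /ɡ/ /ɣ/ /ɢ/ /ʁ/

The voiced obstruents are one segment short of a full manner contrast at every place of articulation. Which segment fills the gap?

/β/

Stop: /b/ (bilabial), /d̪/ (dental), /ɟ/ (palatal), /ɡ/ (velar), /ɢ/ (uvular).
Fricative: /ð/ (dental), /ʝ/ (palatal), /ɣ/ (velar), /ʁ/ (uvular).
The bilabial row has no fricative member, so the gap is the bilabial fricative /β/.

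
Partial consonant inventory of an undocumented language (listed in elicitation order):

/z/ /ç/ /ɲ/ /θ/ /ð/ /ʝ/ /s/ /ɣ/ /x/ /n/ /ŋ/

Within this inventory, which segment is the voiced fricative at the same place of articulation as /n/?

/n/ is an alveolar nasal.
The voiced fricative at the same place is a voiced alveolar fricative — in this inventory, /z/.

/z/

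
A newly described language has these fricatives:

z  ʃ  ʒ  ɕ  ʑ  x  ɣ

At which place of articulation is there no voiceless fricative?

alveolar: voiceless —, voiced /z/.
postalveolar: voiceless /ʃ/, voiced /ʒ/.
alveolo-palatal: voiceless /ɕ/, voiced /ʑ/.
velar: voiceless /x/, voiced /ɣ/.
Every place of articulation has a voiceless member except alveolar, where /s/ would be expected.

alveolar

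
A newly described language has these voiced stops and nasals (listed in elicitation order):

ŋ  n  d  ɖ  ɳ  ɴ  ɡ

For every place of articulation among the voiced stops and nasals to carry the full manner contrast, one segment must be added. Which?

alveolar: oral stop /d/, nasal /n/.
retroflex: oral stop /ɖ/, nasal /ɳ/.
velar: oral stop /ɡ/, nasal /ŋ/.
uvular: oral stop —, nasal /ɴ/.
The uvular row has no oral stop member, so the gap is the uvular oral stop /ɢ/.

/ɢ/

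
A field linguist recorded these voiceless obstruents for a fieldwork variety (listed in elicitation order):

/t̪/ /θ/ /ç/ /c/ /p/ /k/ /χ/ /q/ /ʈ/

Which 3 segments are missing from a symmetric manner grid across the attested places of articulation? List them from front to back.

/ɸ/, /ʂ/, /x/

place of articulation  stop      fricative
bilabial          p         —       
dental            t̪        θ       
retroflex         ʈ         —       
palatal           c         ç       
velar             k         —       
uvular            q         χ       
Gaps, from front to back: bilabial lacks fricative (/ɸ/); retroflex lacks fricative (/ʂ/); velar lacks fricative (/x/).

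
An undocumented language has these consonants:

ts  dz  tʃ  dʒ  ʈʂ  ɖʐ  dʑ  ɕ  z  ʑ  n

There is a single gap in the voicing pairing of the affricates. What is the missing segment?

/tɕ/

place of articulation  voiceless  voiced  
alveolar          ts        dz      
postalveolar      tʃ        dʒ      
retroflex         ʈʂ        ɖʐ      
alveolo-palatal   —         dʑ      
The alveolo-palatal row has no voiceless member, so the gap is the voiceless alveolo-palatal affricate /tɕ/.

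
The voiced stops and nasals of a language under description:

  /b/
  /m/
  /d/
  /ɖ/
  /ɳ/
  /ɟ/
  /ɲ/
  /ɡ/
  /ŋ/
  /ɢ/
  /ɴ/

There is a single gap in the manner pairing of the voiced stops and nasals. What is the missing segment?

/n/

place of articulation  oral stop  nasal   
bilabial          b         m       
alveolar          d         —       
retroflex         ɖ         ɳ       
palatal           ɟ         ɲ       
velar             ɡ         ŋ       
uvular            ɢ         ɴ       
The alveolar row has no nasal member, so the gap is the alveolar nasal /n/.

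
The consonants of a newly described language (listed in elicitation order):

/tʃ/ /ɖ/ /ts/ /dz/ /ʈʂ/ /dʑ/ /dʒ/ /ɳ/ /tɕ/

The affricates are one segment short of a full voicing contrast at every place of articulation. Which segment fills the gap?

alveolar: voiceless /ts/, voiced /dz/.
postalveolar: voiceless /tʃ/, voiced /dʒ/.
retroflex: voiceless /ʈʂ/, voiced —.
alveolo-palatal: voiceless /tɕ/, voiced /dʑ/.
The retroflex row has no voiced member, so the gap is the voiced retroflex affricate /ɖʐ/.

/ɖʐ/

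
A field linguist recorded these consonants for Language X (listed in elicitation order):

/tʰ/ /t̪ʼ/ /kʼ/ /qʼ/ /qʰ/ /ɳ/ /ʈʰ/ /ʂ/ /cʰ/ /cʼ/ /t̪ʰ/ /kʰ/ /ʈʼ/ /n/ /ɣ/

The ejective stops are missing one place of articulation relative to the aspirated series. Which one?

alveolar

dental: aspirated /t̪ʰ/, ejective /t̪ʼ/.
alveolar: aspirated /tʰ/, ejective —.
retroflex: aspirated /ʈʰ/, ejective /ʈʼ/.
palatal: aspirated /cʰ/, ejective /cʼ/.
velar: aspirated /kʰ/, ejective /kʼ/.
uvular: aspirated /qʰ/, ejective /qʼ/.
Every place of articulation has an ejective member except alveolar, where /tʼ/ would be expected.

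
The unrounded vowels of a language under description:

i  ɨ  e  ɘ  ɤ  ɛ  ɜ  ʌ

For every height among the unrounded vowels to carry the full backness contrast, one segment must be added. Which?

/ɯ/

height            front     central   back    
high              i         ɨ         —       
high-mid          e         ɘ         ɤ       
low-mid           ɛ         ɜ         ʌ       
The high row has no back member, so the gap is the high back unrounded vowel /ɯ/.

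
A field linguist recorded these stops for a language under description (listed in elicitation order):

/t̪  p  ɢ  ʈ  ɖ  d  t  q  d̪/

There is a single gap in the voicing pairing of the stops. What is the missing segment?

/b/

Voiceless: /p/ (bilabial), /t̪/ (dental), /t/ (alveolar), /ʈ/ (retroflex), /q/ (uvular).
Voiced: /d̪/ (dental), /d/ (alveolar), /ɖ/ (retroflex), /ɢ/ (uvular).
The bilabial row has no voiced member, so the gap is the voiced bilabial stop /b/.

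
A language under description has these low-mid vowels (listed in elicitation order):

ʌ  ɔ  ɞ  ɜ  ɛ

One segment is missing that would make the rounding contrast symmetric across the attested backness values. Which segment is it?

/œ/

backness          unrounded  rounded 
front             ɛ         —       
central           ɜ         ɞ       
back              ʌ         ɔ       
The front row has no rounded member, so the gap is the front rounded vowel /œ/.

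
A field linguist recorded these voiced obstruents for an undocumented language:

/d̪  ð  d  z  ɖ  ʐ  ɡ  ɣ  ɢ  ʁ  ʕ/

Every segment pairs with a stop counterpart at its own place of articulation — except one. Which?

Dental: /d̪/ ~ /ð/
Alveolar: /d/ ~ /z/
Retroflex: /ɖ/ ~ /ʐ/
Velar: /ɡ/ ~ /ɣ/
Uvular: /ɢ/ ~ /ʁ/
Pharyngeal: only /ʕ/ (fricative); no stop partner.
So /ʕ/ is the unpaired segment.

/ʕ/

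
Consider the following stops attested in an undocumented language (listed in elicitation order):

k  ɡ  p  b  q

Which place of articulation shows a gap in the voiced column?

Voiceless: /p/ (bilabial), /k/ (velar), /q/ (uvular).
Voiced: /b/ (bilabial), /ɡ/ (velar).
Every place of articulation has a voiced member except uvular, where /ɢ/ would be expected.

uvular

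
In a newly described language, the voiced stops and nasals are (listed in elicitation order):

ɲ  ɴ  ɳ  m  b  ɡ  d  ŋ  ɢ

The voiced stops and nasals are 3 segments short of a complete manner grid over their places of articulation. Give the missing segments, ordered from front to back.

/n/, /ɖ/, /ɟ/

Oral stop: /b/ (bilabial), /d/ (alveolar), /ɡ/ (velar), /ɢ/ (uvular).
Nasal: /m/ (bilabial), /ɳ/ (retroflex), /ɲ/ (palatal), /ŋ/ (velar), /ɴ/ (uvular).
Gaps, from front to back: alveolar lacks nasal (/n/); retroflex lacks oral stop (/ɖ/); palatal lacks oral stop (/ɟ/).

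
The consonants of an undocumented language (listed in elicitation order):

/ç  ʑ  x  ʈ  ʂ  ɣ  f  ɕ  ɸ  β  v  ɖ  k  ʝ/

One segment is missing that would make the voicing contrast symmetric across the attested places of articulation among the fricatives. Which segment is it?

place of articulation  voiceless  voiced  
bilabial          ɸ         β       
labiodental       f         v       
retroflex         ʂ         —       
alveolo-palatal   ɕ         ʑ       
palatal           ç         ʝ       
velar             x         ɣ       
The retroflex row has no voiced member, so the gap is the voiced retroflex fricative /ʐ/.

/ʐ/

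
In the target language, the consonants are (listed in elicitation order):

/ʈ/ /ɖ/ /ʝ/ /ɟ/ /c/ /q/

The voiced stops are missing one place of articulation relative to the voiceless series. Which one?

retroflex: voiceless /ʈ/, voiced /ɖ/.
palatal: voiceless /c/, voiced /ɟ/.
uvular: voiceless /q/, voiced —.
Every place of articulation has a voiced member except uvular, where /ɢ/ would be expected.

uvular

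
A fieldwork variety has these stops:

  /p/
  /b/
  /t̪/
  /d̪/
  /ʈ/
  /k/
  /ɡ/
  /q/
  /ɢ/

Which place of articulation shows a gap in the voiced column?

place of articulation  voiceless  voiced  
bilabial          p         b       
dental            t̪        d̪      
retroflex         ʈ         —       
velar             k         ɡ       
uvular            q         ɢ       
Every place of articulation has a voiced member except retroflex, where /ɖ/ would be expected.

retroflex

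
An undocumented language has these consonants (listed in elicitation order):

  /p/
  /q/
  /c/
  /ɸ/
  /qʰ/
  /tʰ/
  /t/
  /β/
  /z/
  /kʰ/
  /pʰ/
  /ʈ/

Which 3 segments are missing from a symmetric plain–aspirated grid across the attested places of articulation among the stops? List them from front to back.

Plain: /p/ (bilabial), /t/ (alveolar), /ʈ/ (retroflex), /c/ (palatal), /q/ (uvular).
Aspirated: /pʰ/ (bilabial), /tʰ/ (alveolar), /kʰ/ (velar), /qʰ/ (uvular).
Gaps, from front to back: retroflex lacks aspirated (/ʈʰ/); palatal lacks aspirated (/cʰ/); velar lacks plain (/k/).

/ʈʰ/, /cʰ/, /k/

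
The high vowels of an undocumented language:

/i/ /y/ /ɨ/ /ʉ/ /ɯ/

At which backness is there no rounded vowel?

front: unrounded /i/, rounded /y/.
central: unrounded /ɨ/, rounded /ʉ/.
back: unrounded /ɯ/, rounded —.
Every backness has a rounded member except back, where /u/ would be expected.

back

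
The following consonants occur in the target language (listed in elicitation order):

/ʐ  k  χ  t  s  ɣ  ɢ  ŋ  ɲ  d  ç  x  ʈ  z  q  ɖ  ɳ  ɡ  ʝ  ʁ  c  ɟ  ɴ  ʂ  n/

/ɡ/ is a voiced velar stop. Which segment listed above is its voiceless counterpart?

/k/

The voiceless counterpart is a voiceless velar stop — in this inventory, /k/.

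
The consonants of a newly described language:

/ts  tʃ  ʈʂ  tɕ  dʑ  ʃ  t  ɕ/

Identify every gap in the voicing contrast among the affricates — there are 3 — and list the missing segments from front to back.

/dz/, /dʒ/, /ɖʐ/

place of articulation  voiceless  voiced  
alveolar          ts        —       
postalveolar      tʃ        —       
retroflex         ʈʂ        —       
alveolo-palatal   tɕ        dʑ      
Gaps, from front to back: alveolar lacks voiced (/dz/); postalveolar lacks voiced (/dʒ/); retroflex lacks voiced (/ɖʐ/).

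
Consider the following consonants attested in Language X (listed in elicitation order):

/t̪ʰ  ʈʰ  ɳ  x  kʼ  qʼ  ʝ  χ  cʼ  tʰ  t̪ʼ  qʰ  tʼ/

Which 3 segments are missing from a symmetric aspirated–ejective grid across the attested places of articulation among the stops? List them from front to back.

place of articulation  aspirated  ejective
dental            t̪ʰ       t̪ʼ     
alveolar          tʰ        tʼ      
retroflex         ʈʰ        —       
palatal           —         cʼ      
velar             —         kʼ      
uvular            qʰ        qʼ      
Gaps, from front to back: retroflex lacks ejective (/ʈʼ/); palatal lacks aspirated (/cʰ/); velar lacks aspirated (/kʰ/).

/ʈʼ/, /cʰ/, /kʰ/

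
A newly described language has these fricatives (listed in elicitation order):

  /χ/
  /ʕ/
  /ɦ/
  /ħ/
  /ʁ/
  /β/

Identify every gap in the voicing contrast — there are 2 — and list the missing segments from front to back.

Voiceless: /χ/ (uvular), /ħ/ (pharyngeal).
Voiced: /β/ (bilabial), /ʁ/ (uvular), /ʕ/ (pharyngeal), /ɦ/ (glottal).
Gaps, from front to back: bilabial lacks voiceless (/ɸ/); glottal lacks voiceless (/h/).

/ɸ/, /h/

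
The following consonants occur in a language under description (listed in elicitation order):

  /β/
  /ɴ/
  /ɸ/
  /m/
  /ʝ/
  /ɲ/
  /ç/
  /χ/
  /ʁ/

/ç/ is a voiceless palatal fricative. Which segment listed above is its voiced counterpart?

/ʝ/

The voiced counterpart is a voiced palatal fricative — in this inventory, /ʝ/.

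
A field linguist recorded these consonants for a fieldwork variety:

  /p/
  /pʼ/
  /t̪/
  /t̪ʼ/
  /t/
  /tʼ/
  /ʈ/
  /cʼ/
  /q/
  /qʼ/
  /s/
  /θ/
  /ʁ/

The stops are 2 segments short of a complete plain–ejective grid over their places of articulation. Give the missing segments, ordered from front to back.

bilabial: plain /p/, ejective /pʼ/.
dental: plain /t̪/, ejective /t̪ʼ/.
alveolar: plain /t/, ejective /tʼ/.
retroflex: plain /ʈ/, ejective —.
palatal: plain —, ejective /cʼ/.
uvular: plain /q/, ejective /qʼ/.
Gaps, from front to back: retroflex lacks ejective (/ʈʼ/); palatal lacks plain (/c/).

/ʈʼ/, /c/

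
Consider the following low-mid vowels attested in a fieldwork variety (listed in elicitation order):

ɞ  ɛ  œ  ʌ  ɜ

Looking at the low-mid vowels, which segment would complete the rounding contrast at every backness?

/ɔ/

Unrounded: /ɛ/ (front), /ɜ/ (central), /ʌ/ (back).
Rounded: /œ/ (front), /ɞ/ (central).
The back row has no rounded member, so the gap is the back rounded vowel /ɔ/.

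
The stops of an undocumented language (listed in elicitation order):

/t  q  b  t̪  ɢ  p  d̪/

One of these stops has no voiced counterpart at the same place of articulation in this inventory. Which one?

/t/

Bilabial: /p/ ~ /b/
Dental: /t̪/ ~ /d̪/
Uvular: /q/ ~ /ɢ/
Alveolar: only /t/ (voiceless); no voiced partner.
So /t/ is the unpaired segment.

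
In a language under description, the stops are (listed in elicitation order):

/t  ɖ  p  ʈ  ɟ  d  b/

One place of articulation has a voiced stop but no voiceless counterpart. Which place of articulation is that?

bilabial: voiceless /p/, voiced /b/.
alveolar: voiceless /t/, voiced /d/.
retroflex: voiceless /ʈ/, voiced /ɖ/.
palatal: voiceless —, voiced /ɟ/.
Every place of articulation has a voiceless member except palatal, where /c/ would be expected.

palatal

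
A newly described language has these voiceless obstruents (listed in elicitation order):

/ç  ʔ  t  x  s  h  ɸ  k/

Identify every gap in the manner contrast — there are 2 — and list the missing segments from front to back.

/p/, /c/

place of articulation  stop      fricative
bilabial          —         ɸ       
alveolar          t         s       
palatal           —         ç       
velar             k         x       
glottal           ʔ         h       
Gaps, from front to back: bilabial lacks stop (/p/); palatal lacks stop (/c/).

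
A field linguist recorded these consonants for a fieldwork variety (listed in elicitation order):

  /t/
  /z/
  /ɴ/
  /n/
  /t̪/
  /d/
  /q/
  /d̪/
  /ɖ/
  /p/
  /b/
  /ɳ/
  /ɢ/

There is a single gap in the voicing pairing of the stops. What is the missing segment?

/ʈ/

place of articulation  voiceless  voiced  
bilabial          p         b       
dental            t̪        d̪      
alveolar          t         d       
retroflex         —         ɖ       
uvular            q         ɢ       
The retroflex row has no voiceless member, so the gap is the voiceless retroflex stop /ʈ/.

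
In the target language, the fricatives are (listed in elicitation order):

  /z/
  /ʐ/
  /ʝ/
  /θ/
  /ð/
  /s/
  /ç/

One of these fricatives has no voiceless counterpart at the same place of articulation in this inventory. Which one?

/ʐ/

Dental: /θ/ ~ /ð/
Alveolar: /s/ ~ /z/
Palatal: /ç/ ~ /ʝ/
Retroflex: only /ʐ/ (voiced); no voiceless partner.
So /ʐ/ is the unpaired segment.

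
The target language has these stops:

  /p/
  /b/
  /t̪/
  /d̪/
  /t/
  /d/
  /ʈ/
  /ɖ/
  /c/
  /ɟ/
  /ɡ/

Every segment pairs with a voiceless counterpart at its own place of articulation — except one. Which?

/ɡ/

Bilabial: /p/ ~ /b/
Dental: /t̪/ ~ /d̪/
Alveolar: /t/ ~ /d/
Retroflex: /ʈ/ ~ /ɖ/
Palatal: /c/ ~ /ɟ/
Velar: only /ɡ/ (voiced); no voiceless partner.
So /ɡ/ is the unpaired segment.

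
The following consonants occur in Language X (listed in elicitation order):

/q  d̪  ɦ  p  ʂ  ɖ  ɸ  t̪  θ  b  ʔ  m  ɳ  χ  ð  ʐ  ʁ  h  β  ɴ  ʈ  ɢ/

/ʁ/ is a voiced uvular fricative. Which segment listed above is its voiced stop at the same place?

The voiced stop at the same place is a voiced uvular stop — in this inventory, /ɢ/.

/ɢ/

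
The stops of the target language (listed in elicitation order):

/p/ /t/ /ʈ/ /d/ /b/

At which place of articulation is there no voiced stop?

place of articulation  voiceless  voiced  
bilabial          p         b       
alveolar          t         d       
retroflex         ʈ         —       
Every place of articulation has a voiced member except retroflex, where /ɖ/ would be expected.

retroflex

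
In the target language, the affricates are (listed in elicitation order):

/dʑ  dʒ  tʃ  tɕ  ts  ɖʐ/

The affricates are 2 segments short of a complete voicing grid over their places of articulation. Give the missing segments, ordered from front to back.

/dz/, /ʈʂ/

place of articulation  voiceless  voiced  
alveolar          ts        —       
postalveolar      tʃ        dʒ      
retroflex         —         ɖʐ      
alveolo-palatal   tɕ        dʑ      
Gaps, from front to back: alveolar lacks voiced (/dz/); retroflex lacks voiceless (/ʈʂ/).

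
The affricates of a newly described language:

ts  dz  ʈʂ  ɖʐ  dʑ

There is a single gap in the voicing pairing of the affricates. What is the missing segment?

Voiceless: /ts/ (alveolar), /ʈʂ/ (retroflex).
Voiced: /dz/ (alveolar), /ɖʐ/ (retroflex), /dʑ/ (alveolo-palatal).
The alveolo-palatal row has no voiceless member, so the gap is the voiceless alveolo-palatal affricate /tɕ/.

/tɕ/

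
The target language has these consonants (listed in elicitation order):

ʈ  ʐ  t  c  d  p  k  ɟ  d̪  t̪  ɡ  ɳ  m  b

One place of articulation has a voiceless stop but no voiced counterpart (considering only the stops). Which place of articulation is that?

bilabial: voiceless /p/, voiced /b/.
dental: voiceless /t̪/, voiced /d̪/.
alveolar: voiceless /t/, voiced /d/.
retroflex: voiceless /ʈ/, voiced —.
palatal: voiceless /c/, voiced /ɟ/.
velar: voiceless /k/, voiced /ɡ/.
Every place of articulation has a voiced member except retroflex, where /ɖ/ would be expected.

retroflex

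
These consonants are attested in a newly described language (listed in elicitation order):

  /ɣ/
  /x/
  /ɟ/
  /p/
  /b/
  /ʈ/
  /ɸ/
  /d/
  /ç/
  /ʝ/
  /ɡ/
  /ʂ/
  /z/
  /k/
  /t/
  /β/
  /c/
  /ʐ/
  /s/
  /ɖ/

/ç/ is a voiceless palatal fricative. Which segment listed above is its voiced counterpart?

The voiced counterpart is a voiced palatal fricative — in this inventory, /ʝ/.

/ʝ/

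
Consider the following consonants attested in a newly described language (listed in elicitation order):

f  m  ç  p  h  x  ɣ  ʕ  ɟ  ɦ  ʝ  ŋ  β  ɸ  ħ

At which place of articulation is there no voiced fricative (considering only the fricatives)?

labiodental

Voiceless: /ɸ/ (bilabial), /f/ (labiodental), /ç/ (palatal), /x/ (velar), /ħ/ (pharyngeal), /h/ (glottal).
Voiced: /β/ (bilabial), /ʝ/ (palatal), /ɣ/ (velar), /ʕ/ (pharyngeal), /ɦ/ (glottal).
Every place of articulation has a voiced member except labiodental, where /v/ would be expected.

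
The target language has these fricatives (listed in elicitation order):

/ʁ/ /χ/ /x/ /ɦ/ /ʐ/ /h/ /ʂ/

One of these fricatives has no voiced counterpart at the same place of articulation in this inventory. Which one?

Retroflex: /ʂ/ ~ /ʐ/
Uvular: /χ/ ~ /ʁ/
Glottal: /h/ ~ /ɦ/
Velar: only /x/ (voiceless); no voiced partner.
So /x/ is the unpaired segment.

/x/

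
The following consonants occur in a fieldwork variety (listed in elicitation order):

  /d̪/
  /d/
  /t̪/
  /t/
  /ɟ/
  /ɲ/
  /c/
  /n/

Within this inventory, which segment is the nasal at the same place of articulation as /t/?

/t/ is a voiceless alveolar stop.
The nasal at the same place is an alveolar nasal — in this inventory, /n/.

/n/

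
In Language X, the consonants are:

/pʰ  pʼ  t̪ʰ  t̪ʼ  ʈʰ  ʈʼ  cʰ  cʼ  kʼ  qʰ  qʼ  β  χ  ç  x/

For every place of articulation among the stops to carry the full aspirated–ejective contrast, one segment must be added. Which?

/kʰ/

Aspirated: /pʰ/ (bilabial), /t̪ʰ/ (dental), /ʈʰ/ (retroflex), /cʰ/ (palatal), /qʰ/ (uvular).
Ejective: /pʼ/ (bilabial), /t̪ʼ/ (dental), /ʈʼ/ (retroflex), /cʼ/ (palatal), /kʼ/ (velar), /qʼ/ (uvular).
The velar row has no aspirated member, so the gap is the aspirated velar stop /kʰ/.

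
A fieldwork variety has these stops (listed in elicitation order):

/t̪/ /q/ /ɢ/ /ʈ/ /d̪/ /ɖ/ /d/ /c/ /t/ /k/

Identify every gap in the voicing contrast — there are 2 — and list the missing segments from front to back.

place of articulation  voiceless  voiced  
dental            t̪        d̪      
alveolar          t         d       
retroflex         ʈ         ɖ       
palatal           c         —       
velar             k         —       
uvular            q         ɢ       
Gaps, from front to back: palatal lacks voiced (/ɟ/); velar lacks voiced (/ɡ/).

/ɟ/, /ɡ/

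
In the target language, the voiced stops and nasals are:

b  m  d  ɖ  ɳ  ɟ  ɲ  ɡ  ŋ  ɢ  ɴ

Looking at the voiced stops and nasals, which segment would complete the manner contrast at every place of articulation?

place of articulation  oral stop  nasal   
bilabial          b         m       
alveolar          d         —       
retroflex         ɖ         ɳ       
palatal           ɟ         ɲ       
velar             ɡ         ŋ       
uvular            ɢ         ɴ       
The alveolar row has no nasal member, so the gap is the alveolar nasal /n/.

/n/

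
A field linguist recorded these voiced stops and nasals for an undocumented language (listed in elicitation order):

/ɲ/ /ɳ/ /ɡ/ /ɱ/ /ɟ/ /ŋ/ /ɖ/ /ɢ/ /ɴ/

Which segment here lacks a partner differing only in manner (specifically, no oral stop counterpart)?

Retroflex: /ɖ/ ~ /ɳ/
Palatal: /ɟ/ ~ /ɲ/
Velar: /ɡ/ ~ /ŋ/
Uvular: /ɢ/ ~ /ɴ/
Labiodental: only /ɱ/ (nasal); no oral stop partner.
So /ɱ/ is the unpaired segment.

/ɱ/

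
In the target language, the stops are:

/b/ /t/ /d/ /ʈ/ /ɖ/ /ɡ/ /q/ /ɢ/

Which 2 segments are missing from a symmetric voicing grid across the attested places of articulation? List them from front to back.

/p/, /k/

bilabial: voiceless —, voiced /b/.
alveolar: voiceless /t/, voiced /d/.
retroflex: voiceless /ʈ/, voiced /ɖ/.
velar: voiceless —, voiced /ɡ/.
uvular: voiceless /q/, voiced /ɢ/.
Gaps, from front to back: bilabial lacks voiceless (/p/); velar lacks voiceless (/k/).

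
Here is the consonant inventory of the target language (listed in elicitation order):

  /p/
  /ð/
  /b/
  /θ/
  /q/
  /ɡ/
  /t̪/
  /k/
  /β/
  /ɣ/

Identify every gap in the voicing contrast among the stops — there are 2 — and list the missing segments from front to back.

/d̪/, /ɢ/

Voiceless: /p/ (bilabial), /t̪/ (dental), /k/ (velar), /q/ (uvular).
Voiced: /b/ (bilabial), /ɡ/ (velar).
Gaps, from front to back: dental lacks voiced (/d̪/); uvular lacks voiced (/ɢ/).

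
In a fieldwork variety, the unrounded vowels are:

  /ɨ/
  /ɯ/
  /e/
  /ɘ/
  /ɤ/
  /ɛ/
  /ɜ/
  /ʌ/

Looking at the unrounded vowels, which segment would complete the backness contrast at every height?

/i/

high: front —, central /ɨ/, back /ɯ/.
high-mid: front /e/, central /ɘ/, back /ɤ/.
low-mid: front /ɛ/, central /ɜ/, back /ʌ/.
The high row has no front member, so the gap is the high front unrounded vowel /i/.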